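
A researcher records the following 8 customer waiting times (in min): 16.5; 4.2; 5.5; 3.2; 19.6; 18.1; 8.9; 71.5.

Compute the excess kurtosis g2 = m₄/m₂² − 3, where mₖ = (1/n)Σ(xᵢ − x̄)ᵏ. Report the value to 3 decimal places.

2.221

x̄ = 18.4375
Σ(xᵢ − x̄)² = 3514.0788 ⇒ m₂ = 439.25984
Σ(xᵢ − x̄)⁴ = 8059070.2918 ⇒ m₄ = 1007383.78648
m₂² = 192949.21033
g2 = m₄/m₂² − 3 = 5.22098 − 3 ≈ 2.221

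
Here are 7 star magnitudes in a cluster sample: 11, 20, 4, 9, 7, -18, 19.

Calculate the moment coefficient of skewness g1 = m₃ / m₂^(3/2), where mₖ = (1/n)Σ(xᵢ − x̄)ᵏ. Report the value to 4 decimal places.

-1.1370

x̄ = (11 + 20 + 4 + 9 + 7 - 18 + 19) / 7 = 7.4286
deviations (xᵢ − x̄): 3.5714, 12.5714, -3.4286, 1.5714, -0.4286, -25.4286, 11.5714
Σ(xᵢ − x̄)² = 965.7143 ⇒ m₂ = 965.7143/7 = 137.95918
Σ(xᵢ − x̄)³ = -12897.1837 ⇒ m₃ = -12897.1837/7 = -1842.45481
m₂^(3/2) = 137.95918^(1.5) = 1620.41377
g1 = m₃ / m₂^(3/2) = -1842.45481 / 1620.41377 ≈ -1.1370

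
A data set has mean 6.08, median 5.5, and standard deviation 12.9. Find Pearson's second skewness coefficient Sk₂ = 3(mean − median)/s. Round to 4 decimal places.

0.1349

Sk₂ = 3(6.08 − 5.5) / 12.9 = 3 × 0.5800 / 12.9
    = 1.7400 / 12.9 ≈ 0.1349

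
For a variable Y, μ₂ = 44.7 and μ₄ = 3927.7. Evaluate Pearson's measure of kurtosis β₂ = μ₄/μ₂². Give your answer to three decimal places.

μ₂² = 44.7² = 1998.09000
μ₄/μ₂² = 3927.7 / 1998.09000 = 1.96573
β₂ ≈ 1.966

1.966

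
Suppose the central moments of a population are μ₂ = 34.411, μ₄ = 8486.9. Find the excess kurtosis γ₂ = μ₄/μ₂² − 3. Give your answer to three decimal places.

μ₂² = 34.411² = 1184.11692
μ₄/μ₂² = 8486.9 / 1184.11692 = 7.16728
γ₂ = 7.16728 − 3 ≈ 4.167

4.167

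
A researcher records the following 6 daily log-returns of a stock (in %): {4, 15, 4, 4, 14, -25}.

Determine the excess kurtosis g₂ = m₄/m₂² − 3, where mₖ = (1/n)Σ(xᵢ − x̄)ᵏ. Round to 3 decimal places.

x̄ = 2.6667
Σ(xᵢ − x̄)² = 1051.3333 ⇒ m₂ = 175.22222
Σ(xᵢ − x̄)⁴ = 625550.4444 ⇒ m₄ = 104258.40741
m₂² = 30702.82716
g₂ = m₄/m₂² − 3 = 3.39573 − 3 ≈ 0.396

0.396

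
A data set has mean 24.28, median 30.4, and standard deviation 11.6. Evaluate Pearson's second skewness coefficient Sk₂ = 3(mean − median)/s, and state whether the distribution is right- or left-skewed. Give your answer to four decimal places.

-1.5828, left-skewed

Sk₂ = 3(24.28 − 30.4) / 11.6 = 3 × -6.1200 / 11.6
    = -18.3600 / 11.6 ≈ -1.5828
Sk₂ < 0 ⇒ mean < median ⇒ left-skewed (negative skew).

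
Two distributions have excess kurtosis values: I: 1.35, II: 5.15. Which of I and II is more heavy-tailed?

Higher excess kurtosis ⇒ heavier tails relative to the normal distribution.
1.35 vs 5.15: the larger is 5.15, so II has heavier tails.

II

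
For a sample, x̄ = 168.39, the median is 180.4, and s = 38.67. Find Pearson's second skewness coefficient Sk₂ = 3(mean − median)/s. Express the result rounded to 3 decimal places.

-0.932

Sk₂ = 3(168.39 − 180.4) / 38.67 = 3 × -12.0100 / 38.67
    = -36.0300 / 38.67 ≈ -0.932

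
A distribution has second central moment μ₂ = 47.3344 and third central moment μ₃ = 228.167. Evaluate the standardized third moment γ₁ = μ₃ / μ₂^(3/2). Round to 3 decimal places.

σ = √μ₂ = √47.3344 = 6.88000
σ³ = μ₂^(3/2) = 325.66067
γ₁ = μ₃/σ³ = 228.167 / 325.66067 ≈ 0.701

0.701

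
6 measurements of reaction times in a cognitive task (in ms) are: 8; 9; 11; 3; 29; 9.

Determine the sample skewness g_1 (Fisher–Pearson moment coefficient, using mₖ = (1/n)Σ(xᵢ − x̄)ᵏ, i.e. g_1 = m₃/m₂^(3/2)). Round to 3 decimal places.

x̄ = (8 + 9 + 11 + 3 + 29 + 9) / 6 = 11.5000
deviations (xᵢ − x̄): -3.5000, -2.5000, -0.5000, -8.5000, 17.5000, -2.5000
Σ(xᵢ − x̄)² = 403.5000 ⇒ m₂ = 403.5000/6 = 67.25000
Σ(xᵢ − x̄)³ = 4671.0000 ⇒ m₃ = 4671.0000/6 = 778.50000
m₂^(3/2) = 67.25000^(1.5) = 551.49100
g_1 = m₃ / m₂^(3/2) = 778.50000 / 551.49100 ≈ 1.412

1.412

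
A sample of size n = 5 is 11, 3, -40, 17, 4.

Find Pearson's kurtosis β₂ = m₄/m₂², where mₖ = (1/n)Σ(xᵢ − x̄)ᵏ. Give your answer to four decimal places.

x̄ = -1.0000
Σ(xᵢ − x̄)² = 2030.0000 ⇒ m₂ = 406.00000
Σ(xᵢ − x̄)⁴ = 2440034.0000 ⇒ m₄ = 488006.80000
m₂² = 164836.00000
β₂ = m₄/m₂² = 488006.80000 / 164836.00000 ≈ 2.9606

2.9606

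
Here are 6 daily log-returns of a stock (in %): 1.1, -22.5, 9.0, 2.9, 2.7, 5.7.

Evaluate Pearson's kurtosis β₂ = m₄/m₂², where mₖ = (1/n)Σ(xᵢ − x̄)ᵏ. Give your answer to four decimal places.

x̄ = -0.1833
Σ(xᵢ − x̄)² = 636.4483 ⇒ m₂ = 106.07472
Σ(xᵢ − x̄)⁴ = 256509.9484 ⇒ m₄ = 42751.65806
m₂² = 11251.84669
β₂ = m₄/m₂² = 42751.65806 / 11251.84669 ≈ 3.7995

3.7995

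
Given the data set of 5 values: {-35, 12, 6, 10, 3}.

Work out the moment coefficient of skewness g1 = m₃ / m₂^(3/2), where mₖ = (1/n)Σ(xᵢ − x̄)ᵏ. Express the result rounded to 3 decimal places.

x̄ = (-35 + 12 + 6 + 10 + 3) / 5 = -0.8000
deviations (xᵢ − x̄): -34.2000, 12.8000, 6.8000, 10.8000, 3.8000
Σ(xᵢ − x̄)² = 1510.8000 ⇒ m₂ = 1510.8000/5 = 302.16000
Σ(xᵢ − x̄)³ = -36275.5200 ⇒ m₃ = -36275.5200/5 = -7255.10400
m₂^(3/2) = 302.16000^(1.5) = 5252.37176
g1 = m₃ / m₂^(3/2) = -7255.10400 / 5252.37176 ≈ -1.381

-1.381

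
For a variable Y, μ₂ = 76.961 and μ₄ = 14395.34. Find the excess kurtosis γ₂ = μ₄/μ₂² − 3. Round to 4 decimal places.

-0.5696

μ₂² = 76.961² = 5922.99552
μ₄/μ₂² = 14395.34 / 5922.99552 = 2.43042
γ₂ = 2.43042 − 3 ≈ -0.5696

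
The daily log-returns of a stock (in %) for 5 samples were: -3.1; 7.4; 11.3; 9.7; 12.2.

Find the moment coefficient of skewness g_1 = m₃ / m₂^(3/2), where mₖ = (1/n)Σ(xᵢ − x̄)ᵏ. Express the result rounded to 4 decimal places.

-1.1984

x̄ = (-3.1 + 7.4 + 11.3 + 9.7 + 12.2) / 5 = 7.5000
deviations (xᵢ − x̄): -10.6000, -0.1000, 3.8000, 2.2000, 4.7000
Σ(xᵢ − x̄)² = 153.7400 ⇒ m₂ = 153.7400/5 = 30.74800
Σ(xᵢ − x̄)³ = -1021.6740 ⇒ m₃ = -1021.6740/5 = -204.33480
m₂^(3/2) = 30.74800^(1.5) = 170.50036
g_1 = m₃ / m₂^(3/2) = -204.33480 / 170.50036 ≈ -1.1984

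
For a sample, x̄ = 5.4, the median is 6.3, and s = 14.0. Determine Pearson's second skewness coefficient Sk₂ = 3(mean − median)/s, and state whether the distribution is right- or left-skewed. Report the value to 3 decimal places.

-0.193, left-skewed

Sk₂ = 3(5.4 − 6.3) / 14.0 = 3 × -0.9000 / 14.0
    = -2.7000 / 14.0 ≈ -0.193
Sk₂ < 0 ⇒ mean < median ⇒ left-skewed (negative skew).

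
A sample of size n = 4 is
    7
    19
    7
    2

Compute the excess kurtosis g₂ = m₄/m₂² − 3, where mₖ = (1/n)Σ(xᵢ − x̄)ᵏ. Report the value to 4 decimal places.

-0.8620

x̄ = 8.7500
Σ(xᵢ − x̄)² = 156.7500 ⇒ m₂ = 39.18750
Σ(xᵢ − x̄)⁴ = 13132.8281 ⇒ m₄ = 3283.20703
m₂² = 1535.66016
g₂ = m₄/m₂² − 3 = 2.13798 − 3 ≈ -0.8620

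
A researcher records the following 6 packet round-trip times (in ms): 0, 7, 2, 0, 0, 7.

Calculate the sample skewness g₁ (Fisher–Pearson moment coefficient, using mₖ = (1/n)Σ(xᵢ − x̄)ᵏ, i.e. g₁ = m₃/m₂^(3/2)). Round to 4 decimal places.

0.5657

x̄ = (0 + 7 + 2 + 0 + 0 + 7) / 6 = 2.6667
deviations (xᵢ − x̄): -2.6667, 4.3333, -0.6667, -2.6667, -2.6667, 4.3333
Σ(xᵢ − x̄)² = 59.3333 ⇒ m₂ = 59.3333/6 = 9.88889
Σ(xᵢ − x̄)³ = 105.5556 ⇒ m₃ = 105.5556/6 = 17.59259
m₂^(3/2) = 9.88889^(1.5) = 31.09720
g₁ = m₃ / m₂^(3/2) = 17.59259 / 31.09720 ≈ 0.5657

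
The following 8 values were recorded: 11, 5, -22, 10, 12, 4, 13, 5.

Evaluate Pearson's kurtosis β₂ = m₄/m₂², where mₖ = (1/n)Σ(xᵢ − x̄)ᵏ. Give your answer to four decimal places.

5.1129

x̄ = 4.7500
Σ(xᵢ − x̄)² = 903.5000 ⇒ m₂ = 112.93750
Σ(xᵢ − x̄)⁴ = 521710.9063 ⇒ m₄ = 65213.86328
m₂² = 12754.87891
β₂ = m₄/m₂² = 65213.86328 / 12754.87891 ≈ 5.1129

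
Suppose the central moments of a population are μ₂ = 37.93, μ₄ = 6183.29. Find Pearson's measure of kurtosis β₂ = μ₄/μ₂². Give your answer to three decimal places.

μ₂² = 37.93² = 1438.68490
μ₄/μ₂² = 6183.29 / 1438.68490 = 4.29788
β₂ ≈ 4.298

4.298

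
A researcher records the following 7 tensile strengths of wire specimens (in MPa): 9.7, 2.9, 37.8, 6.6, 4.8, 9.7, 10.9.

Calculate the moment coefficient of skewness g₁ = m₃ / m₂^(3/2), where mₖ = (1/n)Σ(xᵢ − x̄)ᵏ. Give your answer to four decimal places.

x̄ = (9.7 + 2.9 + 37.8 + 6.6 + 4.8 + 9.7 + 10.9) / 7 = 11.7714
deviations (xᵢ − x̄): -2.0714, -8.8714, 26.0286, -5.1714, -6.9714, -2.0714, -0.8714
Σ(xᵢ − x̄)² = 840.8743 ⇒ m₂ = 840.8743/7 = 120.12490
Σ(xᵢ − x̄)³ = 16440.2471 ⇒ m₃ = 16440.2471/7 = 2348.60673
m₂^(3/2) = 120.12490^(1.5) = 1316.58695
g₁ = m₃ / m₂^(3/2) = 2348.60673 / 1316.58695 ≈ 1.7839

1.7839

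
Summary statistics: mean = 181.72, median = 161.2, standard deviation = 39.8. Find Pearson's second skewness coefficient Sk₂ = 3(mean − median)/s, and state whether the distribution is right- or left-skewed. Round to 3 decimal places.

Sk₂ = 3(181.72 − 161.2) / 39.8 = 3 × 20.5200 / 39.8
    = 61.5600 / 39.8 ≈ 1.547
Sk₂ > 0 ⇒ mean > median ⇒ right-skewed (positive skew).

1.547, right-skewed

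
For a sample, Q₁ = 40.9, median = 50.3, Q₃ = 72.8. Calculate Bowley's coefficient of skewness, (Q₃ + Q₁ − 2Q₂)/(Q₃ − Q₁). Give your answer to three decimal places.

0.411

numerator: Q₃ + Q₁ − 2Q₂ = 72.8 + 40.9 − 2×50.3 = 13.1000
denominator: Q₃ − Q₁ = 72.8 − 40.9 = 31.9000
Bowley skewness = 13.1000 / 31.9000 ≈ 0.411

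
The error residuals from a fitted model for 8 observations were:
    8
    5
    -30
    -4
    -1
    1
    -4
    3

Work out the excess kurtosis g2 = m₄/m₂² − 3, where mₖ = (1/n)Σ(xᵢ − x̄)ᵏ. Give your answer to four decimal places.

1.8286

x̄ = -2.7500
Σ(xᵢ − x̄)² = 971.5000 ⇒ m₂ = 121.43750
Σ(xᵢ − x̄)⁴ = 569666.4063 ⇒ m₄ = 71208.30078
m₂² = 14747.06641
g2 = m₄/m₂² − 3 = 4.82864 − 3 ≈ 1.8286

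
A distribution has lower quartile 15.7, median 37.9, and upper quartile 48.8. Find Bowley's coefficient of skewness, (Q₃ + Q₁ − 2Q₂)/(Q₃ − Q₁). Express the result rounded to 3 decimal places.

-0.341

numerator: Q₃ + Q₁ − 2Q₂ = 48.8 + 15.7 − 2×37.9 = -11.3000
denominator: Q₃ − Q₁ = 48.8 − 15.7 = 33.1000
Bowley skewness = -11.3000 / 33.1000 ≈ -0.341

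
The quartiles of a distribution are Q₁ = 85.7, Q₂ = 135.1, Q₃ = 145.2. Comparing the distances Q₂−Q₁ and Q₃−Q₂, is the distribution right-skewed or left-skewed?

left-skewed

Q₂ − Q₁ = 49.4;  Q₃ − Q₂ = 10.1
Q₂ − Q₁ > Q₃ − Q₂ ⇒ the lower half is more spread out ⇒ left-skewed.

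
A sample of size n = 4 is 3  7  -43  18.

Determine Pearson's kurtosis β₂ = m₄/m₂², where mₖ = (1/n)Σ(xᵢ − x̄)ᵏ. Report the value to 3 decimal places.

2.210

x̄ = -3.7500
Σ(xᵢ − x̄)² = 2174.7500 ⇒ m₂ = 543.68750
Σ(xᵢ − x̄)⁴ = 2612551.5781 ⇒ m₄ = 653137.89453
m₂² = 295596.09766
β₂ = m₄/m₂² = 653137.89453 / 295596.09766 ≈ 2.210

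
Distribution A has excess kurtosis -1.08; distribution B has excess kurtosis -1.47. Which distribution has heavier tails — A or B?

Higher excess kurtosis ⇒ heavier tails relative to the normal distribution.
-1.08 vs -1.47: the larger is -1.08, so A has heavier tails.

A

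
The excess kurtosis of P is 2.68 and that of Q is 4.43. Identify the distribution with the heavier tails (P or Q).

Q

Higher excess kurtosis ⇒ heavier tails relative to the normal distribution.
2.68 vs 4.43: the larger is 4.43, so Q has heavier tails.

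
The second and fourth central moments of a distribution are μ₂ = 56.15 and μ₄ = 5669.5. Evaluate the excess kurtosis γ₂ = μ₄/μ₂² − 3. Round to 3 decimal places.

μ₂² = 56.15² = 3152.82250
μ₄/μ₂² = 5669.5 / 3152.82250 = 1.79823
γ₂ = 1.79823 − 3 ≈ -1.202

-1.202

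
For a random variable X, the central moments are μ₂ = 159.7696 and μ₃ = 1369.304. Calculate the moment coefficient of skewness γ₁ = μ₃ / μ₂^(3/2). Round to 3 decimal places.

σ = √μ₂ = √159.7696 = 12.64000
σ³ = μ₂^(3/2) = 2019.48774
γ₁ = μ₃/σ³ = 1369.304 / 2019.48774 ≈ 0.678

0.678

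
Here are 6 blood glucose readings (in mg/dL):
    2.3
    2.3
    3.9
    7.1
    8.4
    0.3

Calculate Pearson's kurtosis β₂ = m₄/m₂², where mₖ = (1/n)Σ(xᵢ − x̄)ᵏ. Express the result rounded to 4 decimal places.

x̄ = 4.0500
Σ(xᵢ − x̄)² = 48.4350 ⇒ m₂ = 8.07250
Σ(xᵢ − x̄)⁴ = 661.1097 ⇒ m₄ = 110.18496
m₂² = 65.16526
β₂ = m₄/m₂² = 110.18496 / 65.16526 ≈ 1.6909

1.6909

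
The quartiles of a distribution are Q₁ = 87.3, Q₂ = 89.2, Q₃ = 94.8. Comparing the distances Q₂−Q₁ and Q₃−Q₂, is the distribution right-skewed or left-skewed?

Q₂ − Q₁ = 1.9;  Q₃ − Q₂ = 5.6
Q₃ − Q₂ > Q₂ − Q₁ ⇒ the upper half is more spread out ⇒ right-skewed.

right-skewed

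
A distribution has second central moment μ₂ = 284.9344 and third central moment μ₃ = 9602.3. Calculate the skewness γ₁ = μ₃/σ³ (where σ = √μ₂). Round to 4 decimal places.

1.9964

σ = √μ₂ = √284.9344 = 16.88000
σ³ = μ₂^(3/2) = 4809.69267
γ₁ = μ₃/σ³ = 9602.3 / 4809.69267 ≈ 1.9964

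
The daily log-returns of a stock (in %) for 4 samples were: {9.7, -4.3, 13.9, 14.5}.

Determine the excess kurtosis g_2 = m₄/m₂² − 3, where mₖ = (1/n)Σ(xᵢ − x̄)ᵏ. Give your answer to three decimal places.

-0.842

x̄ = 8.4500
Σ(xᵢ − x̄)² = 230.4300 ⇒ m₂ = 57.60750
Σ(xᵢ − x̄)⁴ = 28650.9893 ⇒ m₄ = 7162.74733
m₂² = 3318.62406
g_2 = m₄/m₂² − 3 = 2.15835 − 3 ≈ -0.842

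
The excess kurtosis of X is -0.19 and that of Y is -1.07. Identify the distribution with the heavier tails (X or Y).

X

Higher excess kurtosis ⇒ heavier tails relative to the normal distribution.
-0.19 vs -1.07: the larger is -0.19, so X has heavier tails.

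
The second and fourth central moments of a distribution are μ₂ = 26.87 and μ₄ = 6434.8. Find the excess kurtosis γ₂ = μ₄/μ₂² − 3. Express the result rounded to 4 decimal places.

μ₂² = 26.87² = 721.99690
μ₄/μ₂² = 6434.8 / 721.99690 = 8.91250
γ₂ = 8.91250 − 3 ≈ 5.9125

5.9125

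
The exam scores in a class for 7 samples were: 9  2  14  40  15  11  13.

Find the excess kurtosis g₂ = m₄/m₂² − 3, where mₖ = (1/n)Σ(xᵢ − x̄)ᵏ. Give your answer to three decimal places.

x̄ = 14.8571
Σ(xᵢ − x̄)² = 850.8571 ⇒ m₂ = 121.55102
Σ(xᵢ − x̄)⁴ = 428367.1953 ⇒ m₄ = 61195.31362
m₂² = 14774.65056
g₂ = m₄/m₂² − 3 = 4.14191 − 3 ≈ 1.142

1.142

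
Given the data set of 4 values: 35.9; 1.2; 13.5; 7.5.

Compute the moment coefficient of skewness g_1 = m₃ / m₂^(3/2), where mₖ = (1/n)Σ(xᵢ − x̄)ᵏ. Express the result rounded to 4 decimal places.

x̄ = (35.9 + 1.2 + 13.5 + 7.5) / 4 = 14.5250
deviations (xᵢ − x̄): 21.3750, -13.3250, -1.0250, -7.0250
Σ(xᵢ − x̄)² = 684.8475 ⇒ m₂ = 684.8475/4 = 171.21188
Σ(xᵢ − x̄)³ = 7052.3434 ⇒ m₃ = 7052.3434/4 = 1763.08584
m₂^(3/2) = 171.21188^(1.5) = 2240.27238
g_1 = m₃ / m₂^(3/2) = 1763.08584 / 2240.27238 ≈ 0.7870

0.7870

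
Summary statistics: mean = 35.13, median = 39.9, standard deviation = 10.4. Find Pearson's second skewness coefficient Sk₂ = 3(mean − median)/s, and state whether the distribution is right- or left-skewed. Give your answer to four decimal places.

-1.3760, left-skewed

Sk₂ = 3(35.13 − 39.9) / 10.4 = 3 × -4.7700 / 10.4
    = -14.3100 / 10.4 ≈ -1.3760
Sk₂ < 0 ⇒ mean < median ⇒ left-skewed (negative skew).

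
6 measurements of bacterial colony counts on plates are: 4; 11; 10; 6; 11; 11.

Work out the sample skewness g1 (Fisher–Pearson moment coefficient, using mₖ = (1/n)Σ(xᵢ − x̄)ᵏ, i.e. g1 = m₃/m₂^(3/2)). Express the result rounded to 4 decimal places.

x̄ = (4 + 11 + 10 + 6 + 11 + 11) / 6 = 8.8333
deviations (xᵢ − x̄): -4.8333, 2.1667, 1.1667, -2.8333, 2.1667, 2.1667
Σ(xᵢ − x̄)² = 46.8333 ⇒ m₂ = 46.8333/6 = 7.80556
Σ(xᵢ − x̄)³ = -103.5556 ⇒ m₃ = -103.5556/6 = -17.25926
m₂^(3/2) = 7.80556^(1.5) = 21.80749
g1 = m₃ / m₂^(3/2) = -17.25926 / 21.80749 ≈ -0.7914

-0.7914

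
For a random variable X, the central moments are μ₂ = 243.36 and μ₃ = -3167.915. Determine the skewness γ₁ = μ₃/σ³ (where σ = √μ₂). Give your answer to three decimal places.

-0.834

σ = √μ₂ = √243.36 = 15.60000
σ³ = μ₂^(3/2) = 3796.41600
γ₁ = μ₃/σ³ = -3167.915 / 3796.41600 ≈ -0.834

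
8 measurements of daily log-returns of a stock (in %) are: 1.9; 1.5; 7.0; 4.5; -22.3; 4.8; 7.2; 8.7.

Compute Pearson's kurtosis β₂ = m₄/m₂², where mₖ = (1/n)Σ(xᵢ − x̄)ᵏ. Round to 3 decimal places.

x̄ = 1.6625
Σ(xᵢ − x̄)² = 700.8588 ⇒ m₂ = 87.60734
Σ(xᵢ − x̄)⁴ = 334073.7443 ⇒ m₄ = 41759.21804
m₂² = 7675.04668
β₂ = m₄/m₂² = 41759.21804 / 7675.04668 ≈ 5.441

5.441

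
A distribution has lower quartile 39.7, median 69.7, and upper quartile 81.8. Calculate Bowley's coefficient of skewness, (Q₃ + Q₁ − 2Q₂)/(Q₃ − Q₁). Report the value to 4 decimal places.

-0.4252

numerator: Q₃ + Q₁ − 2Q₂ = 81.8 + 39.7 − 2×69.7 = -17.9000
denominator: Q₃ − Q₁ = 81.8 − 39.7 = 42.1000
Bowley skewness = -17.9000 / 42.1000 ≈ -0.4252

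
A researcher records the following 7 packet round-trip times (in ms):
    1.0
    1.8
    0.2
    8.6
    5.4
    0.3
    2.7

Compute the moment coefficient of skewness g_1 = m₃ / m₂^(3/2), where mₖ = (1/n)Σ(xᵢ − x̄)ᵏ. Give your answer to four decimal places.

0.9842

x̄ = (1.0 + 1.8 + 0.2 + 8.6 + 5.4 + 0.3 + 2.7) / 7 = 2.8571
deviations (xᵢ − x̄): -1.8571, -1.0571, -2.6571, 5.7429, 2.5429, -2.5571, -0.1571
Σ(xᵢ − x̄)² = 57.6371 ⇒ m₂ = 57.6371/7 = 8.23388
Σ(xᵢ − x̄)³ = 162.7720 ⇒ m₃ = 162.7720/7 = 23.25315
m₂^(3/2) = 8.23388^(1.5) = 23.62689
g_1 = m₃ / m₂^(3/2) = 23.25315 / 23.62689 ≈ 0.9842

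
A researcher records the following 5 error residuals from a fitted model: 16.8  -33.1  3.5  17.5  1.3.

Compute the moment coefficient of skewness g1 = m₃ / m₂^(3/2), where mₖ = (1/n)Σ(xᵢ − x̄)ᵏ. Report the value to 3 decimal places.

-1.036

x̄ = (16.8 - 33.1 + 3.5 + 17.5 + 1.3) / 5 = 1.2000
deviations (xᵢ − x̄): 15.6000, -34.3000, 2.3000, 16.3000, 0.1000
Σ(xᵢ − x̄)² = 1690.8400 ⇒ m₂ = 1690.8400/5 = 338.16800
Σ(xᵢ − x̄)³ = -32214.2760 ⇒ m₃ = -32214.2760/5 = -6442.85520
m₂^(3/2) = 338.16800^(1.5) = 6218.68793
g1 = m₃ / m₂^(3/2) = -6442.85520 / 6218.68793 ≈ -1.036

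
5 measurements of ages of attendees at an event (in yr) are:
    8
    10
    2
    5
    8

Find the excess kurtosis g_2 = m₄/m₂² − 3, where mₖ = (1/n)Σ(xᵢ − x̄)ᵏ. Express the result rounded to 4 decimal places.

x̄ = 6.6000
Σ(xᵢ − x̄)² = 39.2000 ⇒ m₂ = 7.84000
Σ(xᵢ − x̄)⁴ = 595.6160 ⇒ m₄ = 119.12320
m₂² = 61.46560
g_2 = m₄/m₂² − 3 = 1.93805 − 3 ≈ -1.0620

-1.0620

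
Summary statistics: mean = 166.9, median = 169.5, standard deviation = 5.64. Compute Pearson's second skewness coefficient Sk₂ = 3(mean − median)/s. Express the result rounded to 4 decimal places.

-1.3830

Sk₂ = 3(166.9 − 169.5) / 5.64 = 3 × -2.6000 / 5.64
    = -7.8000 / 5.64 ≈ -1.3830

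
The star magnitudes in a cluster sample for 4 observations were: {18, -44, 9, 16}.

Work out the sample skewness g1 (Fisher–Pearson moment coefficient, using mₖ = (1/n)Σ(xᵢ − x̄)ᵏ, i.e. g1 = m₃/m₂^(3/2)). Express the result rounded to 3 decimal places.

-1.097

x̄ = (18 - 44 + 9 + 16) / 4 = -0.2500
deviations (xᵢ − x̄): 18.2500, -43.7500, 9.2500, 16.2500
Σ(xᵢ − x̄)² = 2596.7500 ⇒ m₂ = 2596.7500/4 = 649.18750
Σ(xᵢ − x̄)³ = -72579.3750 ⇒ m₃ = -72579.3750/4 = -18144.84375
m₂^(3/2) = 649.18750^(1.5) = 16540.75098
g1 = m₃ / m₂^(3/2) = -18144.84375 / 16540.75098 ≈ -1.097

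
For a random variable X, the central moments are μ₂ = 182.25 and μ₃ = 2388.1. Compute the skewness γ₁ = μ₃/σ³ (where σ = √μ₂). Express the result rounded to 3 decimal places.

0.971

σ = √μ₂ = √182.25 = 13.50000
σ³ = μ₂^(3/2) = 2460.37500
γ₁ = μ₃/σ³ = 2388.1 / 2460.37500 ≈ 0.971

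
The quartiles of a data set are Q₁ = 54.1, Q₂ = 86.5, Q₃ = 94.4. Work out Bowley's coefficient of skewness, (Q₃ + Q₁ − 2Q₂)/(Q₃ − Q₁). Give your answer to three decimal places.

numerator: Q₃ + Q₁ − 2Q₂ = 94.4 + 54.1 − 2×86.5 = -24.5000
denominator: Q₃ − Q₁ = 94.4 − 54.1 = 40.3000
Bowley skewness = -24.5000 / 40.3000 ≈ -0.608

-0.608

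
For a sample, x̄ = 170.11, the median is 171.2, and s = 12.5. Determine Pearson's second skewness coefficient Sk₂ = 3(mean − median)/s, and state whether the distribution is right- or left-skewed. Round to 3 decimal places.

Sk₂ = 3(170.11 − 171.2) / 12.5 = 3 × -1.0900 / 12.5
    = -3.2700 / 12.5 ≈ -0.262
Sk₂ < 0 ⇒ mean < median ⇒ left-skewed (negative skew).

-0.262, left-skewed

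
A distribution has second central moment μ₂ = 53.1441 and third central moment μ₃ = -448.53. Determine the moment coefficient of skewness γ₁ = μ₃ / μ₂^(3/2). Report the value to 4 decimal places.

-1.1577

σ = √μ₂ = √53.1441 = 7.29000
σ³ = μ₂^(3/2) = 387.42049
γ₁ = μ₃/σ³ = -448.53 / 387.42049 ≈ -1.1577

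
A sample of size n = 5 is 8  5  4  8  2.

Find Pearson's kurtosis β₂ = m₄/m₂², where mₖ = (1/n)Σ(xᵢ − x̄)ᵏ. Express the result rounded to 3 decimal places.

x̄ = 5.4000
Σ(xᵢ − x̄)² = 27.2000 ⇒ m₂ = 5.44000
Σ(xᵢ − x̄)⁴ = 228.8960 ⇒ m₄ = 45.77920
m₂² = 29.59360
β₂ = m₄/m₂² = 45.77920 / 29.59360 ≈ 1.547

1.547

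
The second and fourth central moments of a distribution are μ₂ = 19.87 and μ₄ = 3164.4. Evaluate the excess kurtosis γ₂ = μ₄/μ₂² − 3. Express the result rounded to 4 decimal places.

μ₂² = 19.87² = 394.81690
μ₄/μ₂² = 3164.4 / 394.81690 = 8.01485
γ₂ = 8.01485 − 3 ≈ 5.0149

5.0149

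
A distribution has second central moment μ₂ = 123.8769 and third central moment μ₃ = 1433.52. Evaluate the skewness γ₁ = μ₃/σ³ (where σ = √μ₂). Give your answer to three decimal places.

σ = √μ₂ = √123.8769 = 11.13000
σ³ = μ₂^(3/2) = 1378.74990
γ₁ = μ₃/σ³ = 1433.52 / 1378.74990 ≈ 1.040

1.040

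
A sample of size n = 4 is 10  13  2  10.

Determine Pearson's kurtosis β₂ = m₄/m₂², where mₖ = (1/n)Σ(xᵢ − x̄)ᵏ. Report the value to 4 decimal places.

2.1610

x̄ = 8.7500
Σ(xᵢ − x̄)² = 66.7500 ⇒ m₂ = 16.68750
Σ(xᵢ − x̄)⁴ = 2407.0781 ⇒ m₄ = 601.76953
m₂² = 278.47266
β₂ = m₄/m₂² = 601.76953 / 278.47266 ≈ 2.1610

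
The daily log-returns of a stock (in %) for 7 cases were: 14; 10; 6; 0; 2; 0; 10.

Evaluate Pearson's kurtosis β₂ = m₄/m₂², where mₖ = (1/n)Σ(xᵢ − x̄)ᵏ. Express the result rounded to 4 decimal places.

1.5416

x̄ = 6.0000
Σ(xᵢ − x̄)² = 184.0000 ⇒ m₂ = 26.28571
Σ(xᵢ − x̄)⁴ = 7456.0000 ⇒ m₄ = 1065.14286
m₂² = 690.93878
β₂ = m₄/m₂² = 1065.14286 / 690.93878 ≈ 1.5416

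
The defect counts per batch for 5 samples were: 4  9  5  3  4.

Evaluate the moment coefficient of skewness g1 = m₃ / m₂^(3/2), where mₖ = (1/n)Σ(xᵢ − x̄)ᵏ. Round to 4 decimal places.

x̄ = (4 + 9 + 5 + 3 + 4) / 5 = 5.0000
deviations (xᵢ − x̄): -1.0000, 4.0000, 0.0000, -2.0000, -1.0000
Σ(xᵢ − x̄)² = 22.0000 ⇒ m₂ = 22.0000/5 = 4.40000
Σ(xᵢ − x̄)³ = 54.0000 ⇒ m₃ = 54.0000/5 = 10.80000
m₂^(3/2) = 4.40000^(1.5) = 9.22952
g1 = m₃ / m₂^(3/2) = 10.80000 / 9.22952 ≈ 1.1702

1.1702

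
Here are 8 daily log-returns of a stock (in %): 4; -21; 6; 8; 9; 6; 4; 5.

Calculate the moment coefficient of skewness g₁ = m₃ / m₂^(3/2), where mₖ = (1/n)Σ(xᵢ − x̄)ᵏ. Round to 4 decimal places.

-2.1152

x̄ = (4 - 21 + 6 + 8 + 9 + 6 + 4 + 5) / 8 = 2.6250
deviations (xᵢ − x̄): 1.3750, -23.6250, 3.3750, 5.3750, 6.3750, 3.3750, 1.3750, 2.3750
Σ(xᵢ − x̄)² = 659.8750 ⇒ m₂ = 659.8750/8 = 82.48438
Σ(xᵢ − x̄)³ = -12676.2188 ⇒ m₃ = -12676.2188/8 = -1584.52734
m₂^(3/2) = 82.48438^(1.5) = 749.13059
g₁ = m₃ / m₂^(3/2) = -1584.52734 / 749.13059 ≈ -2.1152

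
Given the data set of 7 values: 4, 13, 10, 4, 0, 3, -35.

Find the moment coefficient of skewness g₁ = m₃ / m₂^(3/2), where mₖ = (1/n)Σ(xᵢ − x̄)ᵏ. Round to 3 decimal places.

x̄ = (4 + 13 + 10 + 4 + 0 + 3 - 35) / 7 = -0.1429
deviations (xᵢ − x̄): 4.1429, 13.1429, 10.1429, 4.1429, 0.1429, 3.1429, -34.8571
Σ(xᵢ − x̄)² = 1534.8571 ⇒ m₂ = 1534.8571/7 = 219.26531
Σ(xᵢ − x̄)³ = -38865.1837 ⇒ m₃ = -38865.1837/7 = -5552.16910
m₂^(3/2) = 219.26531^(1.5) = 3246.79508
g₁ = m₃ / m₂^(3/2) = -5552.16910 / 3246.79508 ≈ -1.710

-1.710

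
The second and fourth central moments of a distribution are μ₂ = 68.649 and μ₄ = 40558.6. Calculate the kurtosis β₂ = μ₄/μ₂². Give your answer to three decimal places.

μ₂² = 68.649² = 4712.68520
μ₄/μ₂² = 40558.6 / 4712.68520 = 8.60626
β₂ ≈ 8.606

8.606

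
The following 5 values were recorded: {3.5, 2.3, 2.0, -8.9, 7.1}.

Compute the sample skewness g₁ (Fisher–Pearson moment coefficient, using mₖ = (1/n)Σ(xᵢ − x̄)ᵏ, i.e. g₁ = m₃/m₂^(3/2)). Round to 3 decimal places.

x̄ = (3.5 + 2.3 + 2.0 - 8.9 + 7.1) / 5 = 1.2000
deviations (xᵢ − x̄): 2.3000, 1.1000, 0.8000, -10.1000, 5.9000
Σ(xᵢ − x̄)² = 143.9600 ⇒ m₂ = 143.9600/5 = 28.79200
Σ(xᵢ − x̄)³ = -810.9120 ⇒ m₃ = -810.9120/5 = -162.18240
m₂^(3/2) = 28.79200^(1.5) = 154.49262
g₁ = m₃ / m₂^(3/2) = -162.18240 / 154.49262 ≈ -1.050

-1.050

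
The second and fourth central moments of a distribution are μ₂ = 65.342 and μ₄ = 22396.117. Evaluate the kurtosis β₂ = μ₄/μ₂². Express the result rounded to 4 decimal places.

5.2455

μ₂² = 65.342² = 4269.57696
μ₄/μ₂² = 22396.117 / 4269.57696 = 5.24551
β₂ ≈ 5.2455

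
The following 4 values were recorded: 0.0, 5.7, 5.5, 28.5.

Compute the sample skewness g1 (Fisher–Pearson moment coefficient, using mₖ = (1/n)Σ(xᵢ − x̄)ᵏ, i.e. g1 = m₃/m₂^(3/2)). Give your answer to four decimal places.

0.9991

x̄ = (0.0 + 5.7 + 5.5 + 28.5) / 4 = 9.9250
deviations (xᵢ − x̄): -9.9250, -4.2250, -4.4250, 18.5750
Σ(xᵢ − x̄)² = 480.9675 ⇒ m₂ = 480.9675/4 = 120.24188
Σ(xᵢ − x̄)³ = 5269.2124 ⇒ m₃ = 5269.2124/4 = 1317.30309
m₂^(3/2) = 120.24188^(1.5) = 1318.51055
g1 = m₃ / m₂^(3/2) = 1317.30309 / 1318.51055 ≈ 0.9991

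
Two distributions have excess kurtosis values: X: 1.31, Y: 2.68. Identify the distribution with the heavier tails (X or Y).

Y

Higher excess kurtosis ⇒ heavier tails relative to the normal distribution.
1.31 vs 2.68: the larger is 2.68, so Y has heavier tails.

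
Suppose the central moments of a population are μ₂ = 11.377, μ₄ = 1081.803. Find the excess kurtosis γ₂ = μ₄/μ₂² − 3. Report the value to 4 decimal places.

5.3578

μ₂² = 11.377² = 129.43613
μ₄/μ₂² = 1081.803 / 129.43613 = 8.35781
γ₂ = 8.35781 − 3 ≈ 5.3578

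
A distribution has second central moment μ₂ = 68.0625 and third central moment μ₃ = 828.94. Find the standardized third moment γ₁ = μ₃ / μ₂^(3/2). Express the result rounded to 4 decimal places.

1.4763

σ = √μ₂ = √68.0625 = 8.25000
σ³ = μ₂^(3/2) = 561.51563
γ₁ = μ₃/σ³ = 828.94 / 561.51563 ≈ 1.4763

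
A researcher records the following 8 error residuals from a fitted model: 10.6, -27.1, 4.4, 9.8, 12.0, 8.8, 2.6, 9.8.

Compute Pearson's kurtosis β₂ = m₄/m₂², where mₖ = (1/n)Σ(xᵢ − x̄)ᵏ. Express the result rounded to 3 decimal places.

x̄ = 3.8625
Σ(xᵢ − x̄)² = 1167.0588 ⇒ m₂ = 145.88234
Σ(xᵢ − x̄)⁴ = 928588.6331 ⇒ m₄ = 116073.57913
m₂² = 21281.65822
β₂ = m₄/m₂² = 116073.57913 / 21281.65822 ≈ 5.454

5.454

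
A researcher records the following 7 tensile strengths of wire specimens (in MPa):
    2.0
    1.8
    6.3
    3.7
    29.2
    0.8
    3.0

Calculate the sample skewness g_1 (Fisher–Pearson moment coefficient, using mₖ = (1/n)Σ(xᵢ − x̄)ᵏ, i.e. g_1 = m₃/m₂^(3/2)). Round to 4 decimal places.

1.9163

x̄ = (2.0 + 1.8 + 6.3 + 3.7 + 29.2 + 0.8 + 3.0) / 7 = 6.6857
deviations (xᵢ − x̄): -4.6857, -4.8857, -0.3857, -2.9857, 22.5143, -5.8857, -3.6857
Σ(xᵢ − x̄)² = 610.0086 ⇒ m₂ = 610.0086/7 = 87.14408
Σ(xᵢ − x̄)³ = 10912.2002 ⇒ m₃ = 10912.2002/7 = 1558.88575
m₂^(3/2) = 87.14408^(1.5) = 813.49867
g_1 = m₃ / m₂^(3/2) = 1558.88575 / 813.49867 ≈ 1.9163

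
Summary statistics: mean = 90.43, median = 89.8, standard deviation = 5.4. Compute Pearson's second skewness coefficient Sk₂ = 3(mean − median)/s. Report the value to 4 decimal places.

Sk₂ = 3(90.43 − 89.8) / 5.4 = 3 × 0.6300 / 5.4
    = 1.8900 / 5.4 ≈ 0.3500

0.3500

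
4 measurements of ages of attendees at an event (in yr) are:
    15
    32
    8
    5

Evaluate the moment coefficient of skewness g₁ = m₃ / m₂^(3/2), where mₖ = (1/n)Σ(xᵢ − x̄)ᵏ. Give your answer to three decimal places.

0.779

x̄ = (15 + 32 + 8 + 5) / 4 = 15.0000
deviations (xᵢ − x̄): 0.0000, 17.0000, -7.0000, -10.0000
Σ(xᵢ − x̄)² = 438.0000 ⇒ m₂ = 438.0000/4 = 109.50000
Σ(xᵢ − x̄)³ = 3570.0000 ⇒ m₃ = 3570.0000/4 = 892.50000
m₂^(3/2) = 109.50000^(1.5) = 1145.83261
g₁ = m₃ / m₂^(3/2) = 892.50000 / 1145.83261 ≈ 0.779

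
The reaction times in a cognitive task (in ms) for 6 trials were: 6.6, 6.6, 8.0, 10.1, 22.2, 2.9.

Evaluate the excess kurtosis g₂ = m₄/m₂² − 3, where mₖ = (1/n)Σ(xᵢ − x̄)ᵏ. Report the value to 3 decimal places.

x̄ = 9.4000
Σ(xᵢ − x̄)² = 224.2200 ⇒ m₂ = 37.37000
Σ(xᵢ − x̄)⁴ = 28755.6210 ⇒ m₄ = 4792.60350
m₂² = 1396.51690
g₂ = m₄/m₂² − 3 = 3.43183 − 3 ≈ 0.432

0.432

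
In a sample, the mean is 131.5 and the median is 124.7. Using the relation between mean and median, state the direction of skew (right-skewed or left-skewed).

right-skewed

mean − median = 131.5 − 124.7 = 6.8
mean > median ⇒ the longer tail is on the right ⇒ right-skewed (positively skewed).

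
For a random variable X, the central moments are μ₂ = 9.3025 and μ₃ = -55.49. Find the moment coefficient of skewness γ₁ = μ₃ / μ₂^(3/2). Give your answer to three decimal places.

-1.956

σ = √μ₂ = √9.3025 = 3.05000
σ³ = μ₂^(3/2) = 28.37263
γ₁ = μ₃/σ³ = -55.49 / 28.37263 ≈ -1.956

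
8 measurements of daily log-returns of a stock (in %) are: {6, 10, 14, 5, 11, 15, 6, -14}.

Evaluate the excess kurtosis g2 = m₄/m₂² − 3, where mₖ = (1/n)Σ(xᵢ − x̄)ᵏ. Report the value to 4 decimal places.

1.4431

x̄ = 6.6250
Σ(xᵢ − x̄)² = 583.8750 ⇒ m₂ = 72.98438
Σ(xᵢ − x̄)⁴ = 189338.6191 ⇒ m₄ = 23667.32739
m₂² = 5326.71899
g2 = m₄/m₂² − 3 = 4.44313 − 3 ≈ 1.4431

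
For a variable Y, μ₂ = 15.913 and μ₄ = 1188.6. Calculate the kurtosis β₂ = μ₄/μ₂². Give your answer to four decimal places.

4.6939

μ₂² = 15.913² = 253.22357
μ₄/μ₂² = 1188.6 / 253.22357 = 4.69388
β₂ ≈ 4.6939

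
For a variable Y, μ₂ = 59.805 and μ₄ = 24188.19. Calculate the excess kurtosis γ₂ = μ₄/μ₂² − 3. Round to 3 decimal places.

μ₂² = 59.805² = 3576.63803
μ₄/μ₂² = 24188.19 / 3576.63803 = 6.76283
γ₂ = 6.76283 − 3 ≈ 3.763

3.763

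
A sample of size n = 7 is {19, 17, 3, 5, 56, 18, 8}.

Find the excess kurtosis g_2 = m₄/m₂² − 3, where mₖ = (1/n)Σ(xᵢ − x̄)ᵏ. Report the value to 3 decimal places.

1.044

x̄ = 18.0000
Σ(xᵢ − x̄)² = 1940.0000 ⇒ m₂ = 277.14286
Σ(xᵢ − x̄)⁴ = 2174324.0000 ⇒ m₄ = 310617.71429
m₂² = 76808.16327
g_2 = m₄/m₂² − 3 = 4.04407 − 3 ≈ 1.044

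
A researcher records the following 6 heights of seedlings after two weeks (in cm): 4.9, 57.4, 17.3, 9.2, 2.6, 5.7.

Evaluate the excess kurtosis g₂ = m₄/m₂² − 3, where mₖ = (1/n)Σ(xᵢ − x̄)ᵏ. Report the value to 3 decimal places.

x̄ = 16.1833
Σ(xᵢ − x̄)² = 2170.5483 ⇒ m₂ = 361.75806
Σ(xᵢ − x̄)⁴ = 2950677.0942 ⇒ m₄ = 491779.51570
m₂² = 130868.89076
g₂ = m₄/m₂² − 3 = 3.75780 − 3 ≈ 0.758

0.758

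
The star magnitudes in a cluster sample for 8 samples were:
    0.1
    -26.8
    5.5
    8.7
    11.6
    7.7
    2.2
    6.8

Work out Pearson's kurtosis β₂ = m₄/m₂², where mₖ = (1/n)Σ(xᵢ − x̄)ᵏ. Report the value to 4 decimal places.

x̄ = 1.9750
Σ(xᵢ − x̄)² = 1037.9150 ⇒ m₂ = 129.73938
Σ(xᵢ − x̄)⁴ = 697995.6650 ⇒ m₄ = 87249.45812
m₂² = 16832.30543
β₂ = m₄/m₂² = 87249.45812 / 16832.30543 ≈ 5.1835

5.1835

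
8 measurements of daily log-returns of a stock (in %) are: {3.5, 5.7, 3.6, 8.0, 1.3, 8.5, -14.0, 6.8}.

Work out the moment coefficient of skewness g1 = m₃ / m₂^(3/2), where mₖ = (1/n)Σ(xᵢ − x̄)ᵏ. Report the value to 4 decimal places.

x̄ = (3.5 + 5.7 + 3.6 + 8.0 + 1.3 + 8.5 - 14.0 + 6.8) / 8 = 2.9250
deviations (xᵢ − x̄): 0.5750, 2.7750, 0.6750, 5.0750, -1.6250, 5.5750, -16.9250, 3.8750
Σ(xᵢ − x̄)² = 369.4350 ⇒ m₂ = 369.4350/8 = 46.17938
Σ(xᵢ − x̄)³ = -4468.5158 ⇒ m₃ = -4468.5158/8 = -558.56447
m₂^(3/2) = 46.17938^(1.5) = 313.81383
g1 = m₃ / m₂^(3/2) = -558.56447 / 313.81383 ≈ -1.7799

-1.7799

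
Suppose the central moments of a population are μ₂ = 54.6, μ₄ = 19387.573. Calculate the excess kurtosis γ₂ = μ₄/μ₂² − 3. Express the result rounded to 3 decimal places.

3.503

μ₂² = 54.6² = 2981.16000
μ₄/μ₂² = 19387.573 / 2981.16000 = 6.50337
γ₂ = 6.50337 − 3 ≈ 3.503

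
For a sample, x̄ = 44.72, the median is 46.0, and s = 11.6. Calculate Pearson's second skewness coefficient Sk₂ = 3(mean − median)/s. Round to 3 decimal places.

-0.331

Sk₂ = 3(44.72 − 46.0) / 11.6 = 3 × -1.2800 / 11.6
    = -3.8400 / 11.6 ≈ -0.331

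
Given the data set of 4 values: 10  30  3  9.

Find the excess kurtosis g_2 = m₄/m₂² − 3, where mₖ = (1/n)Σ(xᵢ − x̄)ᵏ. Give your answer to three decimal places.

-0.810

x̄ = 13.0000
Σ(xᵢ − x̄)² = 414.0000 ⇒ m₂ = 103.50000
Σ(xᵢ − x̄)⁴ = 93858.0000 ⇒ m₄ = 23464.50000
m₂² = 10712.25000
g_2 = m₄/m₂² − 3 = 2.19044 − 3 ≈ -0.810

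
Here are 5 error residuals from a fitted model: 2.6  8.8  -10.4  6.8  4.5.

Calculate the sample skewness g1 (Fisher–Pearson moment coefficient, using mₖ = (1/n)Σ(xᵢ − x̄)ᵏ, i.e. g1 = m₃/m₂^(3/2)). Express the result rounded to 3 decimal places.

x̄ = (2.6 + 8.8 - 10.4 + 6.8 + 4.5) / 5 = 2.4600
deviations (xᵢ − x̄): 0.1400, 6.3400, -12.8600, 4.3400, 2.0400
Σ(xᵢ − x̄)² = 228.5920 ⇒ m₂ = 228.5920/5 = 45.71840
Σ(xᵢ − x̄)³ = -1781.7026 ⇒ m₃ = -1781.7026/5 = -356.34053
m₂^(3/2) = 45.71840^(1.5) = 309.12671
g1 = m₃ / m₂^(3/2) = -356.34053 / 309.12671 ≈ -1.153

-1.153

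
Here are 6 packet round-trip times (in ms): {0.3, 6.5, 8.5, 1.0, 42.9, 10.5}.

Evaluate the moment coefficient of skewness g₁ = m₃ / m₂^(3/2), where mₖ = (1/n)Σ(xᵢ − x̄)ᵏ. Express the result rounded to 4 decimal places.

x̄ = (0.3 + 6.5 + 8.5 + 1.0 + 42.9 + 10.5) / 6 = 11.6167
deviations (xᵢ − x̄): -11.3167, -5.1167, -3.1167, -10.6167, 31.2833, -1.1167
Σ(xᵢ − x̄)² = 1256.5683 ⇒ m₂ = 1256.5683/6 = 209.42806
Σ(xᵢ − x̄)³ = 27803.7826 ⇒ m₃ = 27803.7826/6 = 4633.96376
m₂^(3/2) = 209.42806^(1.5) = 3030.76519
g₁ = m₃ / m₂^(3/2) = 4633.96376 / 3030.76519 ≈ 1.5290

1.5290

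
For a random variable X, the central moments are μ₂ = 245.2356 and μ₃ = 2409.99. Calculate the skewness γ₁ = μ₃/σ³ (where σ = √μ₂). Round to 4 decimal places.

0.6275

σ = √μ₂ = √245.2356 = 15.66000
σ³ = μ₂^(3/2) = 3840.38950
γ₁ = μ₃/σ³ = 2409.99 / 3840.38950 ≈ 0.6275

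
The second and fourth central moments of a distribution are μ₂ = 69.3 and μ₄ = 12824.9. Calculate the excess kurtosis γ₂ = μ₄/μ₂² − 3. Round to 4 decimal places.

μ₂² = 69.3² = 4802.49000
μ₄/μ₂² = 12824.9 / 4802.49000 = 2.67047
γ₂ = 2.67047 − 3 ≈ -0.3295

-0.3295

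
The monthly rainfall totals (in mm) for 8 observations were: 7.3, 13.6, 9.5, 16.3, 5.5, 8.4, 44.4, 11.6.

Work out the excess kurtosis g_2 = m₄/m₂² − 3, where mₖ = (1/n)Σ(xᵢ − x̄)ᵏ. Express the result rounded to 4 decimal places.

2.2952

x̄ = 14.5750
Σ(xᵢ − x̄)² = 1101.4750 ⇒ m₂ = 137.68437
Σ(xᵢ − x̄)⁴ = 803053.6919 ⇒ m₄ = 100381.71149
m₂² = 18956.98712
g_2 = m₄/m₂² − 3 = 5.29524 − 3 ≈ 2.2952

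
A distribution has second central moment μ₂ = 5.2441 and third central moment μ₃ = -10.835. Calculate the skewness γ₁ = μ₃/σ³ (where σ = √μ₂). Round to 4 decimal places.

-0.9022

σ = √μ₂ = √5.2441 = 2.29000
σ³ = μ₂^(3/2) = 12.00899
γ₁ = μ₃/σ³ = -10.835 / 12.00899 ≈ -0.9022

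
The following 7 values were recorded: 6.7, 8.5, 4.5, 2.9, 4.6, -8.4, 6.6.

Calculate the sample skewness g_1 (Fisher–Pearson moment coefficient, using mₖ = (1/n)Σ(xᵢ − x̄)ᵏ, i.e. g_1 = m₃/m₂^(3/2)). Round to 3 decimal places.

x̄ = (6.7 + 8.5 + 4.5 + 2.9 + 4.6 - 8.4 + 6.6) / 7 = 3.6286
deviations (xᵢ − x̄): 3.0714, 4.8714, 0.8714, -0.7286, 0.9714, -12.0286, 2.9714
Σ(xᵢ − x̄)² = 188.9143 ⇒ m₂ = 188.9143/7 = 26.98776
Σ(xᵢ − x̄)³ = -1568.3668 ⇒ m₃ = -1568.3668/7 = -224.05240
m₂^(3/2) = 26.98776^(1.5) = 140.20069
g_1 = m₃ / m₂^(3/2) = -224.05240 / 140.20069 ≈ -1.598

-1.598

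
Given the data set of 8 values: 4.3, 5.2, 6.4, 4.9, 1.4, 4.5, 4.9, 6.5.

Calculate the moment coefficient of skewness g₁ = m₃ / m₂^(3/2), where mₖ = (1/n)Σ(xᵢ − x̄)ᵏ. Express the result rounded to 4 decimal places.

x̄ = (4.3 + 5.2 + 6.4 + 4.9 + 1.4 + 4.5 + 4.9 + 6.5) / 8 = 4.7625
deviations (xᵢ − x̄): -0.4625, 0.4375, 1.6375, 0.1375, -3.3625, -0.2625, 0.1375, 1.7375
Σ(xᵢ − x̄)² = 17.5188 ⇒ m₂ = 17.5188/8 = 2.18984
Σ(xᵢ − x̄)³ = -28.4097 ⇒ m₃ = -28.4097/8 = -3.55121
m₂^(3/2) = 2.18984^(1.5) = 3.24056
g₁ = m₃ / m₂^(3/2) = -3.55121 / 3.24056 ≈ -1.0959

-1.0959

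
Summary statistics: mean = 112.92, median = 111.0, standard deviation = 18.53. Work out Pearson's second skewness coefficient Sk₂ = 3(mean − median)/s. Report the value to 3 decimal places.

0.311

Sk₂ = 3(112.92 − 111.0) / 18.53 = 3 × 1.9200 / 18.53
    = 5.7600 / 18.53 ≈ 0.311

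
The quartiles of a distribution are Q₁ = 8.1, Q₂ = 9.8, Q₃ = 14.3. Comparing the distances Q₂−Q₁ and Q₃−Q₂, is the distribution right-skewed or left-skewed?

right-skewed

Q₂ − Q₁ = 1.7;  Q₃ − Q₂ = 4.5
Q₃ − Q₂ > Q₂ − Q₁ ⇒ the upper half is more spread out ⇒ right-skewed.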